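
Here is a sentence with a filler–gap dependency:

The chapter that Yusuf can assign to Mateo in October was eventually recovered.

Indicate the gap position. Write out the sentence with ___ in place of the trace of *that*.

The chapter that Yusuf can assign ___ to Mateo in October was eventually recovered.

'that' functions as the direct object of 'assign'. The gap is right after 'assign'.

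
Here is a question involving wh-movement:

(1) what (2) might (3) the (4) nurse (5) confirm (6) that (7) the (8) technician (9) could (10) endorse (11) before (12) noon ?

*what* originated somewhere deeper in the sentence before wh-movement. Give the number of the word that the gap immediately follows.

Underlying clause: The nurse might confirm that the technician could endorse what before noon.
'what' is the direct object of 'endorse'. It moves to the left edge, and the trace sits right after 'endorse':
What might the nurse confirm that the technician could endorse ___ before noon?
'endorse' is word 10.

10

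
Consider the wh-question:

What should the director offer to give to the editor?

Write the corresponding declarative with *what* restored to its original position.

The director should offer to give what to the editor.

The filler 'what' is interpreted as the direct object of 'give'. Wh-movement fronts it, leaving a gap right after 'give':
What should the director offer to give ___ to the editor?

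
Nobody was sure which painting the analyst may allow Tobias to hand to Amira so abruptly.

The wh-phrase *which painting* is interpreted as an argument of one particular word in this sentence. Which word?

hand

Pre-movement form: The analyst may allow Tobias to hand which painting to Amira so abruptly.
The filler 'which painting' is interpreted as the direct object of 'hand'. Wh-movement fronts it, leaving a gap right after 'hand':
Nobody was sure which painting the analyst may allow Tobias to hand ___ to Amira so abruptly.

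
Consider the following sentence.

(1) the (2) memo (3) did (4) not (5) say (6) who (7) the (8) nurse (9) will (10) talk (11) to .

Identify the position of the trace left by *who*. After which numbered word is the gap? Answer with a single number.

Underlying clause: The nurse will talk to who.
'who' is the object of the preposition 'to'. It moves to the left edge, and the trace sits right after 'to':
The memo did not say who the nurse will talk to ___.
'to' is word 11.

11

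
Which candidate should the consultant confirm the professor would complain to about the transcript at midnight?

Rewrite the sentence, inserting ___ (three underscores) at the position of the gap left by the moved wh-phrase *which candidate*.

Pre-movement form: The consultant should confirm the professor would complain to which candidate about the transcript at midnight.
The filler 'which candidate' is interpreted as the object of the preposition 'to'. The gap is right after 'to'.

Which candidate should the consultant confirm the professor would complain to ___ about the transcript at midnight?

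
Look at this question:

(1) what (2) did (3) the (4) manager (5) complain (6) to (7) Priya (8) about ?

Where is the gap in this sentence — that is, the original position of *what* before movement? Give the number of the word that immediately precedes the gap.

8

Pre-movement form: The manager did complain to Priya about what.
'what' functions as the object of the preposition 'about'. Wh-movement fronts it, leaving a gap right after 'about':
What did the manager complain to Priya about ___?
'about' is word 8.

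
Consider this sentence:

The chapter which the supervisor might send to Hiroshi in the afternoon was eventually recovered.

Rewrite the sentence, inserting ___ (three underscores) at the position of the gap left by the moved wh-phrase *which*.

The chapter which the supervisor might send ___ to Hiroshi in the afternoon was eventually recovered.

'which' functions as the direct object of 'send'. The gap is right after 'send'.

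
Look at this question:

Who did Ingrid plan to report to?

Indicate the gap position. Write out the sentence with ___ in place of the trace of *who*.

Who did Ingrid plan to report to ___?

Pre-movement form: Ingrid did plan to report to who.
'who' is the object of the preposition 'to'. The gap is right after 'to'.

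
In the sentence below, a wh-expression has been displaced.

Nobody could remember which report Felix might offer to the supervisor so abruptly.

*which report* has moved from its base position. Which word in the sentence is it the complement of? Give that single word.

Underlying clause: Felix might offer which report to the supervisor so abruptly.
The filler 'which report' is interpreted as the direct object of 'offer'. It moves to the left edge, and the trace sits right after 'offer':
Nobody could remember which report Felix might offer ___ to the supervisor so abruptly.

offer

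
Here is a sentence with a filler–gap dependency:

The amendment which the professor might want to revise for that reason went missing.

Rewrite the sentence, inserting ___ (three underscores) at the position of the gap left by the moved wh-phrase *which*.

The amendment which the professor might want to revise ___ for that reason went missing.

'which' is the direct object of 'revise'. The gap is right after 'revise'.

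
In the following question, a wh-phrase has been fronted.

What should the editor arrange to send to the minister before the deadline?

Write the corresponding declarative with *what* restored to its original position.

'what' functions as the direct object of 'send'. Fronting leaves a gap immediately after 'send':
What should the editor arrange to send ___ to the minister before the deadline?

The editor should arrange to send what to the minister before the deadline.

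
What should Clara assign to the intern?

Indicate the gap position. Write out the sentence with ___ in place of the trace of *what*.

Before movement: Clara should assign what to the intern.
'what' is the direct object of 'assign'. The gap is right after 'assign'.

What should Clara assign ___ to the intern?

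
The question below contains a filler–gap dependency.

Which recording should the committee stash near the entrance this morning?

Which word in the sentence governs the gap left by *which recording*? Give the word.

Before movement: The committee should stash which recording near the entrance this morning.
The filler 'which recording' is interpreted as the direct object of 'stash'. Wh-movement fronts it, leaving a gap right after 'stash':
Which recording should the committee stash ___ near the entrance this morning?

stash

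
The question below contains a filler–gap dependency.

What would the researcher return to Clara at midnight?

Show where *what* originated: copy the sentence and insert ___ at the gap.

Pre-movement form: The researcher would return what to Clara at midnight.
'what' functions as the direct object of 'return'. The gap is right after 'return'.

What would the researcher return ___ to Clara at midnight?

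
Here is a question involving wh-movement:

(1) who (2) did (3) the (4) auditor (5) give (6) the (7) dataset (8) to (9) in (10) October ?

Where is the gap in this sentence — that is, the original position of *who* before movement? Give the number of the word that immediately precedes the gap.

8

Underlying clause: The auditor did give the dataset to who in October.
The filler 'who' is interpreted as the object of the preposition 'to' (recipient of 'give'). It moves to the left edge, and the trace sits right after 'to':
Who did the auditor give the dataset to ___ in October?
'to' is word 8.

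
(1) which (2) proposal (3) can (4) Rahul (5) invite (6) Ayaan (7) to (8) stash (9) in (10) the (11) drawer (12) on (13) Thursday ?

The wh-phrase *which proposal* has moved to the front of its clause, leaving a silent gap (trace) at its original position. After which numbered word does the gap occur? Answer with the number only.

Before movement: Rahul can invite Ayaan to stash which proposal in the drawer on Thursday.
'which proposal' functions as the direct object of 'stash'. Wh-movement fronts it, leaving a gap right after 'stash':
Which proposal can Rahul invite Ayaan to stash ___ in the drawer on Thursday?
'stash' is word 8.

8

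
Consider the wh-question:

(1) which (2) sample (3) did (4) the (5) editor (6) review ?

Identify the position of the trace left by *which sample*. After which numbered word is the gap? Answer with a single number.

Before movement: The editor did review which sample.
'which sample' is the direct object of 'review'. Fronting leaves a gap immediately after 'review':
Which sample did the editor review ___?
'review' is word 6.

6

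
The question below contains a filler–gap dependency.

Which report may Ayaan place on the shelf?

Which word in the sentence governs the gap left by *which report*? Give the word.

place

In situ: Ayaan may place which report on the shelf.
The filler 'which report' is interpreted as the direct object of 'place'. Fronting leaves a gap immediately after 'place':
Which report may Ayaan place ___ on the shelf?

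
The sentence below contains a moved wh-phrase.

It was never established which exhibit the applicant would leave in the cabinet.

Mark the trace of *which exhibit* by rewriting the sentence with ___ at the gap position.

It was never established which exhibit the applicant would leave ___ in the cabinet.

In situ: The applicant would leave which exhibit in the cabinet.
'which exhibit' is the direct object of 'leave'. The gap is right after 'leave'.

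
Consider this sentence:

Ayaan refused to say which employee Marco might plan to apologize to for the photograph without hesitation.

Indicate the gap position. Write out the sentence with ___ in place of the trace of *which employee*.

Underlying clause: Marco might plan to apologize to which employee for the photograph without hesitation.
'which employee' is the object of the preposition 'to'. The gap is right after 'to'.

Ayaan refused to say which employee Marco might plan to apologize to ___ for the photograph without hesitation.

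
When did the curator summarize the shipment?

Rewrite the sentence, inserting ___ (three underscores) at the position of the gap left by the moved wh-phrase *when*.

When did the curator summarize the shipment ___?

Underlying clause: The curator did summarize the shipment when.
The filler 'when' is interpreted as the temporal adjunct. The gap is right after 'shipment'.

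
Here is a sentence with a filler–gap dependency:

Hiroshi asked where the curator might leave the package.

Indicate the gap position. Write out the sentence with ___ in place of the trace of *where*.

Hiroshi asked where the curator might leave the package ___.

Pre-movement form: The curator might leave the package where.
'where' is the locative complement of 'leave'. The gap is right after 'package'.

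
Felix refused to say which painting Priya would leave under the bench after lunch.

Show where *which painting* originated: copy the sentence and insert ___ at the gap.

Felix refused to say which painting Priya would leave ___ under the bench after lunch.

Before movement: Priya would leave which painting under the bench after lunch.
'which painting' is the direct object of 'leave'. The gap is right after 'leave'.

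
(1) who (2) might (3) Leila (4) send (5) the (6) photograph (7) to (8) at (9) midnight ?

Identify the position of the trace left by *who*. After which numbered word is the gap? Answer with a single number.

Underlying clause: Leila might send the photograph to who at midnight.
'who' functions as the object of the preposition 'to' (recipient of 'send'). It moves to the left edge, and the trace sits right after 'to':
Who might Leila send the photograph to ___ at midnight?
'to' is word 7.

7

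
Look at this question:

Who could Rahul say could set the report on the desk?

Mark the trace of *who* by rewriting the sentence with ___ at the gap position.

Pre-movement form: Rahul could say who could set the report on the desk.
'who' is the subject of the clause embedded under 'say'. The gap is right after 'say'.

Who could Rahul say ___ could set the report on the desk?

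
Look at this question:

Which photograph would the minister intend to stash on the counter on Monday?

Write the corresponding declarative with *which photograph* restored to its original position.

The minister would intend to stash which photograph on the counter on Monday.

The filler 'which photograph' is interpreted as the direct object of 'stash'. Fronting leaves a gap immediately after 'stash':
Which photograph would the minister intend to stash ___ on the counter on Monday?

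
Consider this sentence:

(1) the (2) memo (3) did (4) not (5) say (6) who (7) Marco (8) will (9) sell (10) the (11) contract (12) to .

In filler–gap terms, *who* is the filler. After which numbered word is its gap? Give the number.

12

Underlying clause: Marco will sell the contract to who.
The filler 'who' is interpreted as the object of the preposition 'to' (recipient of 'sell'). Fronting leaves a gap immediately after 'to':
The memo did not say who Marco will sell the contract to ___.
'to' is word 12.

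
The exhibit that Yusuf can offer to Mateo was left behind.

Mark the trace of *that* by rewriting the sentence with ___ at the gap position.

The exhibit that Yusuf can offer ___ to Mateo was left behind.

'that' functions as the direct object of 'offer'. The gap is right after 'offer'.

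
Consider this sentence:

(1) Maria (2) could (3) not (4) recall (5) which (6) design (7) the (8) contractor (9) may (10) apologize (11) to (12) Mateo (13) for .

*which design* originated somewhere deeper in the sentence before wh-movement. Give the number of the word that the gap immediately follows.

13

Underlying clause: The contractor may apologize to Mateo for which design.
The filler 'which design' is interpreted as the object of the preposition 'for'. Wh-movement fronts it, leaving a gap right after 'for':
Maria could not recall which design the contractor may apologize to Mateo for ___.
'for' is word 13.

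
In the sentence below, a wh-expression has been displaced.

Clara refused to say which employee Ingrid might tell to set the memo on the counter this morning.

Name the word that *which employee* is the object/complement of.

Before movement: Ingrid might tell which employee to set the memo on the counter this morning.
'which employee' is the direct object of 'tell'. It moves to the left edge, and the trace sits right after 'tell':
Clara refused to say which employee Ingrid might tell ___ to set the memo on the counter this morning.

tell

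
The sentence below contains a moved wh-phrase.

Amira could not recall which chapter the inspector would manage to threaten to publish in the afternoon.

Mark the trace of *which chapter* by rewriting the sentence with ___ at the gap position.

Amira could not recall which chapter the inspector would manage to threaten to publish ___ in the afternoon.

Underlying clause: The inspector would manage to threaten to publish which chapter in the afternoon.
'which chapter' is the direct object of 'publish'. The gap is right after 'publish'.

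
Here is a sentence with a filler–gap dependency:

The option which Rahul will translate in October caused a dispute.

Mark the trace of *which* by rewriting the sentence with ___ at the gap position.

The option which Rahul will translate ___ in October caused a dispute.

The filler 'which' is interpreted as the direct object of 'translate'. The gap is right after 'translate'.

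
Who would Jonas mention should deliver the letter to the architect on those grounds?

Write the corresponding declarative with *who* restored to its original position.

Jonas would mention who should deliver the letter to the architect on those grounds.

The filler 'who' is interpreted as the subject of the clause embedded under 'mention'. Fronting leaves a gap immediately after 'mention':
Who would Jonas mention ___ should deliver the letter to the architect on those grounds?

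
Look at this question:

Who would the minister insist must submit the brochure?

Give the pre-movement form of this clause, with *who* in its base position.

The minister would insist who must submit the brochure.

'who' is the subject of the clause embedded under 'insist'. It moves to the left edge, and the trace sits right after 'insist':
Who would the minister insist ___ must submit the brochure?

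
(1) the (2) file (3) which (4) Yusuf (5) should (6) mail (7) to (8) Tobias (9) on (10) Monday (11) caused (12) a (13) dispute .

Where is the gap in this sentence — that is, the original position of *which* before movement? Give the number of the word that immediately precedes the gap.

The filler 'which' is interpreted as the direct object of 'mail'. Fronting leaves a gap immediately after 'mail':
The file which Yusuf should mail ___ to Tobias on Monday caused a dispute.
'mail' is word 6.

6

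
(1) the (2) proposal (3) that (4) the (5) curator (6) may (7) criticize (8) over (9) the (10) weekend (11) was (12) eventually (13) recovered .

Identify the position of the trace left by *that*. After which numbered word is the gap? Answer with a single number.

'that' is the direct object of 'criticize'. Wh-movement fronts it, leaving a gap right after 'criticize':
The proposal that the curator may criticize ___ over the weekend was eventually recovered.
'criticize' is word 7.

7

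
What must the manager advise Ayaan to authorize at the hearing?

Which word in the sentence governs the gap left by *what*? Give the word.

In situ: The manager must advise Ayaan to authorize what at the hearing.
'what' is the direct object of 'authorize'. It moves to the left edge, and the trace sits right after 'authorize':
What must the manager advise Ayaan to authorize ___ at the hearing?

authorize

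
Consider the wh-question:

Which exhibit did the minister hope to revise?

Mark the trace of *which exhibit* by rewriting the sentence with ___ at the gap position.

In situ: The minister did hope to revise which exhibit.
'which exhibit' functions as the direct object of 'revise'. The gap is right after 'revise'.

Which exhibit did the minister hope to revise ___?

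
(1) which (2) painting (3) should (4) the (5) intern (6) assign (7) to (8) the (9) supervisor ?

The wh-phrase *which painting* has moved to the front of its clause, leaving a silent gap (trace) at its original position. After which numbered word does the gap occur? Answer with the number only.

6

Underlying clause: The intern should assign which painting to the supervisor.
'which painting' functions as the direct object of 'assign'. It moves to the left edge, and the trace sits right after 'assign':
Which painting should the intern assign ___ to the supervisor?
'assign' is word 6.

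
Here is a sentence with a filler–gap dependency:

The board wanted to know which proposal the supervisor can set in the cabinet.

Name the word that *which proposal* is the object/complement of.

set

In situ: The supervisor can set which proposal in the cabinet.
'which proposal' functions as the direct object of 'set'. Wh-movement fronts it, leaving a gap right after 'set':
The board wanted to know which proposal the supervisor can set ___ in the cabinet.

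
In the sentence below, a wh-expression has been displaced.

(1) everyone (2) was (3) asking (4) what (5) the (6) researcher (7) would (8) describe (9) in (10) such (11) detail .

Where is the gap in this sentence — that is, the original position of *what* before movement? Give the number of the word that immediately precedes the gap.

In situ: The researcher would describe what in such detail.
'what' functions as the direct object of 'describe'. Fronting leaves a gap immediately after 'describe':
Everyone was asking what the researcher would describe ___ in such detail.
'describe' is word 8.

8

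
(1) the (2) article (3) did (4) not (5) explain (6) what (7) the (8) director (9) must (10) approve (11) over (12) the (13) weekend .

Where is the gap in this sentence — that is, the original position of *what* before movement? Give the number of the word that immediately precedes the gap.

10

Underlying clause: The director must approve what over the weekend.
'what' functions as the direct object of 'approve'. It moves to the left edge, and the trace sits right after 'approve':
The article did not explain what the director must approve ___ over the weekend.
'approve' is word 10.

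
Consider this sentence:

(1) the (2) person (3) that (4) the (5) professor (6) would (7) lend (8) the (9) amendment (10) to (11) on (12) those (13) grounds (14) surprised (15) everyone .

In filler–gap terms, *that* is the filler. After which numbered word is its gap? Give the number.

10

'that' is the object of the preposition 'to' (recipient of 'lend'). Fronting leaves a gap immediately after 'to':
The person that the professor would lend the amendment to ___ on those grounds surprised everyone.
'to' is word 10.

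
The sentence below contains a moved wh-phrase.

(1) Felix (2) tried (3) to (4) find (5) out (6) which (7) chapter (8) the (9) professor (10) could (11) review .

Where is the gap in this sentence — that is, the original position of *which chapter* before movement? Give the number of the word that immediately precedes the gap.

11

In situ: The professor could review which chapter.
'which chapter' is the direct object of 'review'. Fronting leaves a gap immediately after 'review':
Felix tried to find out which chapter the professor could review ___.
'review' is word 11.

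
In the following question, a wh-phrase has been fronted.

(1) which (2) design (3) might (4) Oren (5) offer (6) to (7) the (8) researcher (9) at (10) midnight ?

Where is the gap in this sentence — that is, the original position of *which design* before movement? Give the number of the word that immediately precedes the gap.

In situ: Oren might offer which design to the researcher at midnight.
'which design' functions as the direct object of 'offer'. Wh-movement fronts it, leaving a gap right after 'offer':
Which design might Oren offer ___ to the researcher at midnight?
'offer' is word 5.

5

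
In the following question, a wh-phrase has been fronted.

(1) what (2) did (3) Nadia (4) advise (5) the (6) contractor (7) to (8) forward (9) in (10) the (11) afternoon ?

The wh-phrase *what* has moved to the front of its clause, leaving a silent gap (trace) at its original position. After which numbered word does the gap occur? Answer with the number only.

8

Before movement: Nadia did advise the contractor to forward what in the afternoon.
'what' is the direct object of 'forward'. It moves to the left edge, and the trace sits right after 'forward':
What did Nadia advise the contractor to forward ___ in the afternoon?
'forward' is word 8.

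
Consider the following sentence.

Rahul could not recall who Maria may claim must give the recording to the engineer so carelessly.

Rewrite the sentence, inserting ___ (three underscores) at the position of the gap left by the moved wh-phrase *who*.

Pre-movement form: Maria may claim who must give the recording to the engineer so carelessly.
'who' functions as the subject of the clause embedded under 'claim'. The gap is right after 'claim'.

Rahul could not recall who Maria may claim ___ must give the recording to the engineer so carelessly.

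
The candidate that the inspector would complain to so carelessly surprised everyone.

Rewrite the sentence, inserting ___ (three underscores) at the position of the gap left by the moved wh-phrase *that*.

The candidate that the inspector would complain to ___ so carelessly surprised everyone.

The filler 'that' is interpreted as the object of the preposition 'to'. The gap is right after 'to'.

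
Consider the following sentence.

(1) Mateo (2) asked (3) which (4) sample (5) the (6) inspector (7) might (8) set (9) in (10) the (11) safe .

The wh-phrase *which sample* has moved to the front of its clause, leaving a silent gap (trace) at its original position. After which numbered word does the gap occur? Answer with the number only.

8

Underlying clause: The inspector might set which sample in the safe.
The filler 'which sample' is interpreted as the direct object of 'set'. Fronting leaves a gap immediately after 'set':
Mateo asked which sample the inspector might set ___ in the safe.
'set' is word 8.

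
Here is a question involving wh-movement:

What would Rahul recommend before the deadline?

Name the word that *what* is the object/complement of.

recommend

Pre-movement form: Rahul would recommend what before the deadline.
'what' functions as the direct object of 'recommend'. It moves to the left edge, and the trace sits right after 'recommend':
What would Rahul recommend ___ before the deadline?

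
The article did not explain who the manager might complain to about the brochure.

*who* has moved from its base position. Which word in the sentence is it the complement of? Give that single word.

Underlying clause: The manager might complain to who about the brochure.
'who' is the object of the preposition 'to'. Fronting leaves a gap immediately after 'to':
The article did not explain who the manager might complain to ___ about the brochure.

to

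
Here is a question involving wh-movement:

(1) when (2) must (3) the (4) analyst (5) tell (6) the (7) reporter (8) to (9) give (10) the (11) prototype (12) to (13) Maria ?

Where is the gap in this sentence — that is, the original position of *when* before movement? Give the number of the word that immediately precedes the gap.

Underlying clause: The analyst must tell the reporter to give the prototype to Maria when.
'when' functions as the temporal adjunct. Fronting leaves a gap immediately after 'Maria':
When must the analyst tell the reporter to give the prototype to Maria ___?
'Maria' is word 13.

13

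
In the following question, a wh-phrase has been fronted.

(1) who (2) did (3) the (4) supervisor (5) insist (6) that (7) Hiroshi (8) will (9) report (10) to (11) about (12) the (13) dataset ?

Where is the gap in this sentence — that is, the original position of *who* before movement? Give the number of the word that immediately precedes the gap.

Underlying clause: The supervisor did insist that Hiroshi will report to who about the dataset.
The filler 'who' is interpreted as the object of the preposition 'to'. Fronting leaves a gap immediately after 'to':
Who did the supervisor insist that Hiroshi will report to ___ about the dataset?
'to' is word 10.

10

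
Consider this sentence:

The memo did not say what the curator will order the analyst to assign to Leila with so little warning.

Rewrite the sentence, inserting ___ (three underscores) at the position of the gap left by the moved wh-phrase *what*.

The memo did not say what the curator will order the analyst to assign ___ to Leila with so little warning.

Pre-movement form: The curator will order the analyst to assign what to Leila with so little warning.
The filler 'what' is interpreted as the direct object of 'assign'. The gap is right after 'assign'.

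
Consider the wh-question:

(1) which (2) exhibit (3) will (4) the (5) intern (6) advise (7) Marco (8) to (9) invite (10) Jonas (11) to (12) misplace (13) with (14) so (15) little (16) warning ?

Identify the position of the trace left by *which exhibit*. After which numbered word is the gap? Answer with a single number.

Underlying clause: The intern will advise Marco to invite Jonas to misplace which exhibit with so little warning.
The filler 'which exhibit' is interpreted as the direct object of 'misplace'. Fronting leaves a gap immediately after 'misplace':
Which exhibit will the intern advise Marco to invite Jonas to misplace ___ with so little warning?
'misplace' is word 12.

12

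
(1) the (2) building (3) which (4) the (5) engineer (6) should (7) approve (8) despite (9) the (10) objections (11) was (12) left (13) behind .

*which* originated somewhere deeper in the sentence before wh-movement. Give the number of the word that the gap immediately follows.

7

'which' functions as the direct object of 'approve'. Wh-movement fronts it, leaving a gap right after 'approve':
The building which the engineer should approve ___ despite the objections was left behind.
'approve' is word 7.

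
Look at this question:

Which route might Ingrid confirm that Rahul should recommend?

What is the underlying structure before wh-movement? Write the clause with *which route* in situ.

Ingrid might confirm that Rahul should recommend which route.

'which route' is the direct object of 'recommend'. It moves to the left edge, and the trace sits right after 'recommend':
Which route might Ingrid confirm that Rahul should recommend ___?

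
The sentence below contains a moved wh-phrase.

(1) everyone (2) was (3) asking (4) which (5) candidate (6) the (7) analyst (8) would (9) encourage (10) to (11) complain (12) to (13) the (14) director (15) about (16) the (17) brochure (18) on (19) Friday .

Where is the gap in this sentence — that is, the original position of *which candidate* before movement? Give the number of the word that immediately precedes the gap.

9

Pre-movement form: The analyst would encourage which candidate to complain to the director about the brochure on Friday.
The filler 'which candidate' is interpreted as the direct object of 'encourage'. Fronting leaves a gap immediately after 'encourage':
Everyone was asking which candidate the analyst would encourage ___ to complain to the director about the brochure on Friday.
'encourage' is word 9.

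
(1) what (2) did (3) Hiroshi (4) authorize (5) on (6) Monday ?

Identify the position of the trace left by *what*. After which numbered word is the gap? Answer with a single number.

In situ: Hiroshi did authorize what on Monday.
'what' functions as the direct object of 'authorize'. Fronting leaves a gap immediately after 'authorize':
What did Hiroshi authorize ___ on Monday?
'authorize' is word 4.

4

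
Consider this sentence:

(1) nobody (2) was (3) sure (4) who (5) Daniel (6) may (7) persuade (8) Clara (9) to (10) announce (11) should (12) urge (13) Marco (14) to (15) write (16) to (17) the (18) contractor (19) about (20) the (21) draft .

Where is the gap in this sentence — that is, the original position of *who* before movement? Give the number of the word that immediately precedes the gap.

10

Pre-movement form: Daniel may persuade Clara to announce who should urge Marco to write to the contractor about the draft.
The filler 'who' is interpreted as the subject of the clause embedded under 'announce'. Fronting leaves a gap immediately after 'announce':
Nobody was sure who Daniel may persuade Clara to announce ___ should urge Marco to write to the contractor about the draft.
'announce' is word 10.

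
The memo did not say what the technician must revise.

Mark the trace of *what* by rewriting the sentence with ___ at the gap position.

The memo did not say what the technician must revise ___.

Pre-movement form: The technician must revise what.
'what' is the direct object of 'revise'. The gap is right after 'revise'.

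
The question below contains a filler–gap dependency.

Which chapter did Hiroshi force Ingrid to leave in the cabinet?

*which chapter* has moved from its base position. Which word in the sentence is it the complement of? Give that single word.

In situ: Hiroshi did force Ingrid to leave which chapter in the cabinet.
'which chapter' is the direct object of 'leave'. Wh-movement fronts it, leaving a gap right after 'leave':
Which chapter did Hiroshi force Ingrid to leave ___ in the cabinet?

leave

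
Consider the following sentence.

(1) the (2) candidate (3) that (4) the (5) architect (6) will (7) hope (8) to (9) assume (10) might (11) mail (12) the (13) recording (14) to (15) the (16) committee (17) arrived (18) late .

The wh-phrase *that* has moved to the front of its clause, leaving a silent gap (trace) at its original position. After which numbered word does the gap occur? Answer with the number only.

'that' is the subject of the clause embedded under 'assume'. Wh-movement fronts it, leaving a gap right after 'assume':
The candidate that the architect will hope to assume ___ might mail the recording to the committee arrived late.
'assume' is word 9.

9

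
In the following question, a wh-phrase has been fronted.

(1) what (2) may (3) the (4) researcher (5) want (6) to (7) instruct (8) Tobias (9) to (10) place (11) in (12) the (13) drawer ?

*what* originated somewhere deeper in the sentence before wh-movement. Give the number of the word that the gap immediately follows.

10

Underlying clause: The researcher may want to instruct Tobias to place what in the drawer.
'what' functions as the direct object of 'place'. Fronting leaves a gap immediately after 'place':
What may the researcher want to instruct Tobias to place ___ in the drawer?
'place' is word 10.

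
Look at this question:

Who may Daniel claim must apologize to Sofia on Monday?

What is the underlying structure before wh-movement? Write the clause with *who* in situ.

Daniel may claim who must apologize to Sofia on Monday.

'who' functions as the subject of the clause embedded under 'claim'. Wh-movement fronts it, leaving a gap right after 'claim':
Who may Daniel claim ___ must apologize to Sofia on Monday?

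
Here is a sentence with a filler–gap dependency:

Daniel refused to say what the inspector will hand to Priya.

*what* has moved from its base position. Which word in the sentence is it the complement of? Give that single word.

hand

Pre-movement form: The inspector will hand what to Priya.
'what' is the direct object of 'hand'. Fronting leaves a gap immediately after 'hand':
Daniel refused to say what the inspector will hand ___ to Priya.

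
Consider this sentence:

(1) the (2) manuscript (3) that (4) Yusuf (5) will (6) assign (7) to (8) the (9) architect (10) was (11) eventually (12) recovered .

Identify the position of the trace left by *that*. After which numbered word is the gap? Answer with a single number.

6

The filler 'that' is interpreted as the direct object of 'assign'. Fronting leaves a gap immediately after 'assign':
The manuscript that Yusuf will assign ___ to the architect was eventually recovered.
'assign' is word 6.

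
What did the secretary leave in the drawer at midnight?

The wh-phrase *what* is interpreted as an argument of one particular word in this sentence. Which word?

leave

Pre-movement form: The secretary did leave what in the drawer at midnight.
'what' functions as the direct object of 'leave'. Wh-movement fronts it, leaving a gap right after 'leave':
What did the secretary leave ___ in the drawer at midnight?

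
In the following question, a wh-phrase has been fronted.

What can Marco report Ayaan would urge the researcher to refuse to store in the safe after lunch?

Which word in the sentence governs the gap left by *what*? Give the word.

store

Before movement: Marco can report Ayaan would urge the researcher to refuse to store what in the safe after lunch.
'what' functions as the direct object of 'store'. Wh-movement fronts it, leaving a gap right after 'store':
What can Marco report Ayaan would urge the researcher to refuse to store ___ in the safe after lunch?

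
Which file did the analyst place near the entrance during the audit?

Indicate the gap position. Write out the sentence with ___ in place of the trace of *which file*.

Which file did the analyst place ___ near the entrance during the audit?

Pre-movement form: The analyst did place which file near the entrance during the audit.
'which file' is the direct object of 'place'. The gap is right after 'place'.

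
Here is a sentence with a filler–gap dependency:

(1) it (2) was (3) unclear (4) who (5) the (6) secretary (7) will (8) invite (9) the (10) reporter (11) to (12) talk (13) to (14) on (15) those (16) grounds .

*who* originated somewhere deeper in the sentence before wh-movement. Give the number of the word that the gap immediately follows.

Pre-movement form: The secretary will invite the reporter to talk to who on those grounds.
The filler 'who' is interpreted as the object of the preposition 'to'. Wh-movement fronts it, leaving a gap right after 'to':
It was unclear who the secretary will invite the reporter to talk to ___ on those grounds.
'to' is word 13.

13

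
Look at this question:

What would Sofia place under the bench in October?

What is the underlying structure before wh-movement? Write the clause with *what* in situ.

'what' functions as the direct object of 'place'. Wh-movement fronts it, leaving a gap right after 'place':
What would Sofia place ___ under the bench in October?

Sofia would place what under the bench in October.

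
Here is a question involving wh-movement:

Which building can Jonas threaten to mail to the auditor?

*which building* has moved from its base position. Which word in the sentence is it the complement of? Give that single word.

mail

Pre-movement form: Jonas can threaten to mail which building to the auditor.
'which building' is the direct object of 'mail'. It moves to the left edge, and the trace sits right after 'mail':
Which building can Jonas threaten to mail ___ to the auditor?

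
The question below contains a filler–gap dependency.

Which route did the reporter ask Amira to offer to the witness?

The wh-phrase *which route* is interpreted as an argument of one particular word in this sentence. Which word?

Before movement: The reporter did ask Amira to offer which route to the witness.
'which route' is the direct object of 'offer'. Wh-movement fronts it, leaving a gap right after 'offer':
Which route did the reporter ask Amira to offer ___ to the witness?

offer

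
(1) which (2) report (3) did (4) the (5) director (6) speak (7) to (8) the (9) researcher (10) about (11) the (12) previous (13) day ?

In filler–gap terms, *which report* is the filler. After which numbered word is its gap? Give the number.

Pre-movement form: The director did speak to the researcher about which report the previous day.
The filler 'which report' is interpreted as the object of the preposition 'about'. Fronting leaves a gap immediately after 'about':
Which report did the director speak to the researcher about ___ the previous day?
'about' is word 10.

10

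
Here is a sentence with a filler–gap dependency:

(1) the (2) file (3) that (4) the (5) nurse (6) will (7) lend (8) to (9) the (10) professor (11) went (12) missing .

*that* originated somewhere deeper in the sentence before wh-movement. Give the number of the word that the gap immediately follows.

7

'that' functions as the direct object of 'lend'. Fronting leaves a gap immediately after 'lend':
The file that the nurse will lend ___ to the professor went missing.
'lend' is word 7.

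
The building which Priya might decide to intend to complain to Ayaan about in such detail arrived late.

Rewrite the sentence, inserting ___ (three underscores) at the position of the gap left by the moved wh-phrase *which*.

The filler 'which' is interpreted as the object of the preposition 'about'. The gap is right after 'about'.

The building which Priya might decide to intend to complain to Ayaan about ___ in such detail arrived late.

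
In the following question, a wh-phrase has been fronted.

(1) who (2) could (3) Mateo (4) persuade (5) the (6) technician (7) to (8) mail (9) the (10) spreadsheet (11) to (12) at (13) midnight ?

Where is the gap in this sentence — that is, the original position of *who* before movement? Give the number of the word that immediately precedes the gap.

Pre-movement form: Mateo could persuade the technician to mail the spreadsheet to who at midnight.
'who' is the object of the preposition 'to' (recipient of 'mail'). It moves to the left edge, and the trace sits right after 'to':
Who could Mateo persuade the technician to mail the spreadsheet to ___ at midnight?
'to' is word 11.

11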